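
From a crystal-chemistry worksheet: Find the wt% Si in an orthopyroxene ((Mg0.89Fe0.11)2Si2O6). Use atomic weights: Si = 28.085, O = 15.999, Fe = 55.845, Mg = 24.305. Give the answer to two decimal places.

27.04 wt%

Molar mass of (Mg0.89Fe0.11)2Si2O6: 1.78·24.305 + 0.22·55.845 + 2·28.085 + 6·15.999 = 207.713 g/mol.
Mass of Si per formula unit: 2 × 28.085 = 56.170 g.
Weight fraction Si = 56.170 / 207.713 = 0.2704.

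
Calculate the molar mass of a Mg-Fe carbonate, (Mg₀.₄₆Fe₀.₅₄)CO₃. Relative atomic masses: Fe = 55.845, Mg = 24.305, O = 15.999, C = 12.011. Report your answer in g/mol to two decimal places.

101.34 g/mol

M = 0.46·24.305 + 0.54·55.845 + 1·12.011 + 3·15.999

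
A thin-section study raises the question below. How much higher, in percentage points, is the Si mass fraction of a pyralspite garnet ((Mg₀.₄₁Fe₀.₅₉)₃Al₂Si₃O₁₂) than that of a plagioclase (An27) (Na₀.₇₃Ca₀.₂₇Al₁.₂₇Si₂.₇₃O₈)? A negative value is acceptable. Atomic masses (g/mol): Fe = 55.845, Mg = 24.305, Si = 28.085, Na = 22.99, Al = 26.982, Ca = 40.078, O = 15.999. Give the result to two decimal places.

-10.41 percentage points

First mineral: 84.255 g Si in 458.948 g formula = 18.36 wt% Si.
Second mineral: 76.672 g Si in 266.535 g formula = 28.77 wt% Si.
18.36% − 28.77% gives a difference of -10.41 percentage points.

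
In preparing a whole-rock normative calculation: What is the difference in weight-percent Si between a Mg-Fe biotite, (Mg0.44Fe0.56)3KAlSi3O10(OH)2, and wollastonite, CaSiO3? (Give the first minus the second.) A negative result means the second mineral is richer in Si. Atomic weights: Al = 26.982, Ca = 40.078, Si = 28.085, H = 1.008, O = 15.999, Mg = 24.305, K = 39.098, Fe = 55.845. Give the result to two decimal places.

-6.26 percentage points

Si in (Mg0.44Fe0.56)3KAlSi3O10(OH)2: molar mass 470.241 g/mol; 3×28.085 = 84.255 g → 17.92 wt%.
Si in CaSiO3: molar mass 116.160 g/mol; 1×28.085 = 28.085 g → 24.18 wt%.
Difference = 17.92 − 24.18 = -6.26 percentage points.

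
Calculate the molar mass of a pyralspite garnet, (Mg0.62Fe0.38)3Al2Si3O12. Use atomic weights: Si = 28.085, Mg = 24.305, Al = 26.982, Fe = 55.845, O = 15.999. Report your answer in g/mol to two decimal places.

Mg: 1.86 × 24.305 = 45.2073
Fe: 1.14 × 55.845 = 63.6633
Al: 2 × 26.982 = 53.9640
Si: 3 × 28.085 = 84.2550
O: 12 × 15.999 = 191.9880
Summing the contributions gives the formula mass.

439.08 g/mol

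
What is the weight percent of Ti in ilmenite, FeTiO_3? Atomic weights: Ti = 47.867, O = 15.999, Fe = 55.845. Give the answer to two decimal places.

31.55 wt%

M(FeTiO_3) = 151.709 g/mol.
Ti contributes 1 × 47.867 = 47.867 g per mole.
47.867/151.709 = 0.3155 → 31.55%.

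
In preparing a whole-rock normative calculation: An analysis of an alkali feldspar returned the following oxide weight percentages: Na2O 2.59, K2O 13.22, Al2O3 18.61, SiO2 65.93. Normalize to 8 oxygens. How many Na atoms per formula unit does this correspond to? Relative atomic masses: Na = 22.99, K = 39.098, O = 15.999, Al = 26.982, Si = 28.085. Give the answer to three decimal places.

Na2O (M=61.979): mol = 0.04179; Na = 0.08358, O = 0.04179.
K2O (M=94.195): mol = 0.14035; K = 0.28070, O = 0.14035.
Al2O3 (M=101.961): mol = 0.18252; Al = 0.36504, O = 0.54756.
SiO2 (M=60.083): mol = 1.09732; Si = 1.09732, O = 2.19464.
ΣO = 2.92434; factor = 8/ΣO = 2.73566.
Na apfu = 0.08358 × 2.73566 = 0.229.

0.229 Na apfu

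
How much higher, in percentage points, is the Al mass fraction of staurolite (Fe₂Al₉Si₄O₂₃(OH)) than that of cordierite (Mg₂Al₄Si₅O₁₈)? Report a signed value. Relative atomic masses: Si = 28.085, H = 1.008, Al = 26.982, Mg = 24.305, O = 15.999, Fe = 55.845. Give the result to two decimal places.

First mineral: 242.838 g Al in 851.852 g formula = 28.51 wt% Al.
Second mineral: 107.928 g Al in 584.945 g formula = 18.45 wt% Al.
28.51% − 18.45% gives a difference of 10.06 percentage points.

10.06 percentage points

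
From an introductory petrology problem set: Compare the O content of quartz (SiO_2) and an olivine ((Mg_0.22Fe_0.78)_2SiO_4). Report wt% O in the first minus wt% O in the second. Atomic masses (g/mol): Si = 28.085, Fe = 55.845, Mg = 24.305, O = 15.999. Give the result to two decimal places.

M(SiO_2) = 60.083 g/mol, so wt% O = 31.998/60.083 × 100 = 53.26%.
M((Mg_0.22Fe_0.78)_2SiO_4) = 189.893 g/mol, so wt% O = 63.996/189.893 × 100 = 33.70%.
53.26 − 33.70 = 19.56 pp.

19.56 percentage points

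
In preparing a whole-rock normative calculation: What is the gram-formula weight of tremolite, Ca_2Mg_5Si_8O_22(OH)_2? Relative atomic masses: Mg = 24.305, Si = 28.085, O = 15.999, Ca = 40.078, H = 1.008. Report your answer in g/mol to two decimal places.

The formula mass is the sum 2(40.078) + 5(24.305) + 8(28.085) + 24(15.999) + 2(1.008).

812.35 g/mol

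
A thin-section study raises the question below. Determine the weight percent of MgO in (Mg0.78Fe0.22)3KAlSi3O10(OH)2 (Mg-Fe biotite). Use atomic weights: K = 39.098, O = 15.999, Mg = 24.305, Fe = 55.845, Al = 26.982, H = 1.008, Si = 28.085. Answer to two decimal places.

Formula mass = 438.070 g/mol.
2.34 Mg → 2.3400 mol MgO per formula unit; M(MgO) = 40.304, so MgO mass = 94.311 g.
94.311/438.070 × 100 = 21.53 wt%.

21.53 wt%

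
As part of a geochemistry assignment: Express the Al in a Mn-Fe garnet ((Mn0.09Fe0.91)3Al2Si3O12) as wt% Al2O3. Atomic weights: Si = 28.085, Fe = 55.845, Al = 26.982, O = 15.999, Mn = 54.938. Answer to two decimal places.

Formula mass = 497.497 g/mol.
2 Al → 1.0000 mol Al2O3 per formula unit; M(Al2O3) = 101.961, so Al2O3 mass = 101.961 g.
101.961/497.497 × 100 = 20.49 wt%.

20.49 wt%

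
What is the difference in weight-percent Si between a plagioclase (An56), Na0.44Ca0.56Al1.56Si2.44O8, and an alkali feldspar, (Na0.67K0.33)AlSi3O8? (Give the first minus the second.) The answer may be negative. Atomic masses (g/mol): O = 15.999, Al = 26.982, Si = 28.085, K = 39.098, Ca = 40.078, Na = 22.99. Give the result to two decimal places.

-6.22 percentage points

M(Na0.44Ca0.56Al1.56Si2.44O8) = 271.171 g/mol, so wt% Si = 68.527/271.171 × 100 = 25.27%.
M((Na0.67K0.33)AlSi3O8) = 267.535 g/mol, so wt% Si = 84.255/267.535 × 100 = 31.49%.
25.27 − 31.49 = -6.22 pp.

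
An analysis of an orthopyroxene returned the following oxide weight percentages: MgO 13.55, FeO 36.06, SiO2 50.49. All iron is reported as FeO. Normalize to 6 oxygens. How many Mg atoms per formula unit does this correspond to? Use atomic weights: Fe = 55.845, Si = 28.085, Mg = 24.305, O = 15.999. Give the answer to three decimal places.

0.801 Mg apfu

MgO: 13.55/40.304 = 0.33619 mol → 0.33619 mol Mg, 0.33619 mol O.
FeO: 36.06/71.844 = 0.50192 mol → 0.50192 mol Fe, 0.50192 mol O.
SiO2: 50.49/60.083 = 0.84034 mol → 0.84034 mol Si, 1.68068 mol O.
Total oxygen = 2.51879 mol. Normalization factor = 6/2.51879 = 2.38210.
Mg per 6 O = 0.33619 × 2.38210 = 0.801.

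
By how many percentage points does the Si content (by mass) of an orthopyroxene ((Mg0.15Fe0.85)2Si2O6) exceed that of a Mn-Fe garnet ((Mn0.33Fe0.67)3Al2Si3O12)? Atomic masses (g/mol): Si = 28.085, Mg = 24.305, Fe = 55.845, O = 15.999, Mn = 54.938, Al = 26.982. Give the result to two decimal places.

5.12 percentage points

Si in (Mg0.15Fe0.85)2Si2O6: molar mass 254.392 g/mol; 2×28.085 = 56.170 g → 22.08 wt%.
Si in (Mn0.33Fe0.67)3Al2Si3O12: molar mass 496.844 g/mol; 3×28.085 = 84.255 g → 16.96 wt%.
Difference = 22.08 − 16.96 = 5.12 percentage points.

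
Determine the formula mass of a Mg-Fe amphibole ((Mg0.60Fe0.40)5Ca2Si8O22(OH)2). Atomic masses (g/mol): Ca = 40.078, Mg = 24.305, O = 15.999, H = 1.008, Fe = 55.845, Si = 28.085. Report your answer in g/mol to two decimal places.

Mg: 3 × 24.305 = 72.9150
Fe: 2 × 55.845 = 111.6900
Ca: 2 × 40.078 = 80.1560
Si: 8 × 28.085 = 224.6800
O: 24 × 15.999 = 383.9760
H: 2 × 1.008 = 2.0160
Summing the contributions gives the formula mass.

875.43 g/mol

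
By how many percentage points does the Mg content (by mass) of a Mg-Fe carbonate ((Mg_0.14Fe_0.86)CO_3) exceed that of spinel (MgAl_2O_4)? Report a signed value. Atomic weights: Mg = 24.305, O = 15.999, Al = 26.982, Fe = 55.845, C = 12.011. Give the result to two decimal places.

-14.03 percentage points

M((Mg_0.14Fe_0.86)CO_3) = 111.437 g/mol, so wt% Mg = 3.403/111.437 × 100 = 3.05%.
M(MgAl_2O_4) = 142.265 g/mol, so wt% Mg = 24.305/142.265 × 100 = 17.08%.
3.05 − 17.08 = -14.03 pp.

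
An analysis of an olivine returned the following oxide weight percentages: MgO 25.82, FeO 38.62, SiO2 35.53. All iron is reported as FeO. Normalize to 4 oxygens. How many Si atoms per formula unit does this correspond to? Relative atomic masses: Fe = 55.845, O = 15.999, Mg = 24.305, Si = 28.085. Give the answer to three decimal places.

1.002 Si apfu

MgO (M=40.304): mol = 0.64063; Mg = 0.64063, O = 0.64063.
FeO (M=71.844): mol = 0.53755; Fe = 0.53755, O = 0.53755.
SiO2 (M=60.083): mol = 0.59135; Si = 0.59135, O = 1.18270.
ΣO = 2.36088; factor = 4/ΣO = 1.69428.
Si apfu = 0.59135 × 1.69428 = 1.002.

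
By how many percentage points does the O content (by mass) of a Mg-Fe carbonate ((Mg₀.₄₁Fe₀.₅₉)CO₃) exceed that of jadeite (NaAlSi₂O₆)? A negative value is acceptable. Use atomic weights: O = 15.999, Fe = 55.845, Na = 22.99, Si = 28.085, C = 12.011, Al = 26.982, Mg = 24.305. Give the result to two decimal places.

O in (Mg₀.₄₁Fe₀.₅₉)CO₃: molar mass 102.922 g/mol; 3×15.999 = 47.997 g → 46.63 wt%.
O in NaAlSi₂O₆: molar mass 202.136 g/mol; 6×15.999 = 95.994 g → 47.49 wt%.
Difference = 46.63 − 47.49 = -0.86 percentage points.

-0.86 percentage points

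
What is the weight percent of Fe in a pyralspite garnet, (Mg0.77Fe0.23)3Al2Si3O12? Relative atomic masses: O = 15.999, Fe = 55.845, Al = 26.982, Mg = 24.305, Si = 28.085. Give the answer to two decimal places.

M((Mg0.77Fe0.23)3Al2Si3O12) = 424.885 g/mol.
Fe contributes 0.69 × 55.845 = 38.533 g per mole.
38.533/424.885 = 0.0907 → 9.07%.

9.07 mass %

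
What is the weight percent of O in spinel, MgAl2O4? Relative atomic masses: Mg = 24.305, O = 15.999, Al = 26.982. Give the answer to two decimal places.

M(MgAl2O4) = 142.265 g/mol.
O contributes 4 × 15.999 = 63.996 g per mole.
63.996/142.265 = 0.4498 → 44.98%.

44.98 mass %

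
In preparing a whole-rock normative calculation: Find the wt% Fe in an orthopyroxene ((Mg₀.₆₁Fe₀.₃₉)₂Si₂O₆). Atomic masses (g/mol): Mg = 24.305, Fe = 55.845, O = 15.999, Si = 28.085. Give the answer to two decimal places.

19.33 wt%

Formula mass = 1.22*24.305 + 0.78*55.845 + 2*28.085 + 6*15.999 = 225.375 g/mol, of which 43.559 g is Fe.
So Fe makes up 43.559/225.375 = 0.1933 of the mass, i.e. 19.33%.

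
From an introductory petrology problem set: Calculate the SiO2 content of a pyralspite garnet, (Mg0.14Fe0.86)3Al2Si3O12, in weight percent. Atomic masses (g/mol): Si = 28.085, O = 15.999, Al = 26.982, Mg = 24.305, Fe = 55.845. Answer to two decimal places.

M((Mg0.14Fe0.86)3Al2Si3O12) = 484.495 g/mol; M(SiO2) = 60.083 g/mol.
Moles SiO2 per formula unit = 3 Si ÷ 1 = 3.0000.
SiO2 fraction = (3.0000 × 60.083) / 484.495 = 180.249/484.495 = 0.3720.

37.20 wt%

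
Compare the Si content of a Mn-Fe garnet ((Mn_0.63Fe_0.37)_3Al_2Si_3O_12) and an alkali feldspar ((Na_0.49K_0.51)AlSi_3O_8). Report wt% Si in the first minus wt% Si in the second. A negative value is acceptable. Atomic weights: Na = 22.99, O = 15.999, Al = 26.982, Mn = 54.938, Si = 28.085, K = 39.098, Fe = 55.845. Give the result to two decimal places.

-14.17 percentage points

M((Mn_0.63Fe_0.37)_3Al_2Si_3O_12) = 496.028 g/mol, so wt% Si = 84.255/496.028 × 100 = 16.99%.
M((Na_0.49K_0.51)AlSi_3O_8) = 270.434 g/mol, so wt% Si = 84.255/270.434 × 100 = 31.16%.
16.99 − 31.16 = -14.17 pp.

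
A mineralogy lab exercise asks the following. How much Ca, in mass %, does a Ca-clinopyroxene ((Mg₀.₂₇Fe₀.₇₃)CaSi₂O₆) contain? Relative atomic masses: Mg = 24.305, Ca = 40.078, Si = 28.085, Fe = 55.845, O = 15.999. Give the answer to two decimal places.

16.73 mass %

Formula mass = 0.27·24.305 + 0.73·55.845 + 1·40.078 + 2·28.085 + 6·15.999 = 239.571 g/mol, of which 40.078 g is Ca.
So Ca makes up 40.078/239.571 = 0.1673 of the mass, i.e. 16.73%.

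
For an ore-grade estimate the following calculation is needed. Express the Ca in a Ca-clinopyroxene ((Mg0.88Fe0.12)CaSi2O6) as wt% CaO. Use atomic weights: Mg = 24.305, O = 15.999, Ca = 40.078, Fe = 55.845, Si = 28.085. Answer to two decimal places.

M((Mg0.88Fe0.12)CaSi2O6) = 220.332 g/mol; M(CaO) = 56.077 g/mol.
Moles CaO per formula unit = 1 Ca ÷ 1 = 1.0000.
CaO fraction = (1.0000 × 56.077) / 220.332 = 56.077/220.332 = 0.2545.

25.45 wt%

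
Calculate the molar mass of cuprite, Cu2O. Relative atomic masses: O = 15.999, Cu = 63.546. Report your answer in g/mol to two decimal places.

143.09 g/mol

Cu: 2 × 63.546 = 127.0920
O: 1 × 15.999 = 15.9990
Summing the contributions gives the formula mass.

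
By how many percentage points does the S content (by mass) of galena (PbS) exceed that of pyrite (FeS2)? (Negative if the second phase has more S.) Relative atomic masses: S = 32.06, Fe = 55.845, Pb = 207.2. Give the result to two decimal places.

S in PbS: molar mass 239.260 g/mol; 1×32.06 = 32.060 g → 13.40 wt%.
S in FeS2: molar mass 119.965 g/mol; 2×32.06 = 64.120 g → 53.45 wt%.
Difference = 13.40 − 53.45 = -40.05 percentage points.

-40.05 percentage points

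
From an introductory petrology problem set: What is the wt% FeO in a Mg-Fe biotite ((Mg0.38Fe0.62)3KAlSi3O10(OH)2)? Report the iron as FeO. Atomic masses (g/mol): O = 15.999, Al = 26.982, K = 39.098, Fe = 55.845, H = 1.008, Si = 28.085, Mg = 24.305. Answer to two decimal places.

28.08 wt%

Formula mass = 475.918 g/mol.
1.86 Fe → 1.8600 mol FeO per formula unit; M(FeO) = 71.844, so FeO mass = 133.630 g.
133.630/475.918 × 100 = 28.08 wt%.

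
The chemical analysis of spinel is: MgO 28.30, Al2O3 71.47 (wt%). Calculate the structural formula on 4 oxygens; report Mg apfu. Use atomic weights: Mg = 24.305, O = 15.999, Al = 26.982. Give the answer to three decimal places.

1.001 Mg apfu

28.30 wt% MgO ÷ 40.304 g/mol = 0.70216 mol, giving 0.70216 Mg and 0.70216 O.
71.47 wt% Al2O3 ÷ 101.961 g/mol = 0.70095 mol, giving 1.40190 Al and 2.10285 O.
Oxygen sums to 2.80501; scaling by 4/2.80501 = 1.42602 puts the formula on 4 O.
Mg: 0.70216 × 1.42602 = 1.001 atoms per formula unit.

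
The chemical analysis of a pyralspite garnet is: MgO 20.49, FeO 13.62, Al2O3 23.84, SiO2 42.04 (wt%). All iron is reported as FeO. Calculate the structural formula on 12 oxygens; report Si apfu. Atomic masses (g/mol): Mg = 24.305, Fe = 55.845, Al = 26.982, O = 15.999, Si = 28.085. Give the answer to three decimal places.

20.49 wt% MgO ÷ 40.304 g/mol = 0.50839 mol, giving 0.50839 Mg and 0.50839 O.
13.62 wt% FeO ÷ 71.844 g/mol = 0.18958 mol, giving 0.18958 Fe and 0.18958 O.
23.84 wt% Al2O3 ÷ 101.961 g/mol = 0.23381 mol, giving 0.46762 Al and 0.70143 O.
42.04 wt% SiO2 ÷ 60.083 g/mol = 0.69970 mol, giving 0.69970 Si and 1.39940 O.
Oxygen sums to 2.79880; scaling by 12/2.79880 = 4.28755 puts the formula on 12 O.
Si: 0.69970 × 4.28755 = 3.000 atoms per formula unit.

3.000 Si apfu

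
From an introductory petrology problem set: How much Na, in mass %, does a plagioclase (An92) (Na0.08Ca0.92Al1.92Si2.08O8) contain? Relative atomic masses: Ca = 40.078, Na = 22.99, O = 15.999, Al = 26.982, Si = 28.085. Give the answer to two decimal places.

M(Na0.08Ca0.92Al1.92Si2.08O8) = 276.925 g/mol.
Na contributes 0.08 × 22.99 = 1.839 g per mole.
1.839/276.925 = 0.0066 → 0.66%.

0.66 mass %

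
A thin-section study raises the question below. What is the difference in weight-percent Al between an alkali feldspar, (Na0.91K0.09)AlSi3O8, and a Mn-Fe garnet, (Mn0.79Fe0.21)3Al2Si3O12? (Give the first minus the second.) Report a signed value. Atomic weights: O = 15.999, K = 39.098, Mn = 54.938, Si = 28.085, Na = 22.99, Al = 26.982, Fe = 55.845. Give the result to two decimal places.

-0.66 percentage points

M((Na0.91K0.09)AlSi3O8) = 263.669 g/mol, so wt% Al = 26.982/263.669 × 100 = 10.23%.
M((Mn0.79Fe0.21)3Al2Si3O12) = 495.592 g/mol, so wt% Al = 53.964/495.592 × 100 = 10.89%.
10.23 − 10.89 = -0.66 pp.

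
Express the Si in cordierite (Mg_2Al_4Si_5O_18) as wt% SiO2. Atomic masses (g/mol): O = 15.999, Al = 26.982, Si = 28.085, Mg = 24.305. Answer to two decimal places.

51.36 wt%

M(Mg_2Al_4Si_5O_18) = 584.945 g/mol; M(SiO2) = 60.083 g/mol.
Moles SiO2 per formula unit = 5 Si ÷ 1 = 5.0000.
SiO2 fraction = (5.0000 × 60.083) / 584.945 = 300.415/584.945 = 0.5136.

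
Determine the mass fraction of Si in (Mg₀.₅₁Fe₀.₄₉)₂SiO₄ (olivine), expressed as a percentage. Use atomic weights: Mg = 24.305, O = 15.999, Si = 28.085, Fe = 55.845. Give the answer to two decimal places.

16.37 weight percent

M((Mg₀.₅₁Fe₀.₄₉)₂SiO₄) = 171.600 g/mol.
Si contributes 1 × 28.085 = 28.085 g per mole.
28.085/171.600 = 0.1637 → 16.37%.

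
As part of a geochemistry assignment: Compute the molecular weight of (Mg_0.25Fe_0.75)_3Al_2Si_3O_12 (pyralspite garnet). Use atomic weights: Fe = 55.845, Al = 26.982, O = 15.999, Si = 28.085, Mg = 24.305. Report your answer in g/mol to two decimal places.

474.09 g/mol

M = 0.75·24.305 + 2.25·55.845 + 2·26.982 + 3·28.085 + 12·15.999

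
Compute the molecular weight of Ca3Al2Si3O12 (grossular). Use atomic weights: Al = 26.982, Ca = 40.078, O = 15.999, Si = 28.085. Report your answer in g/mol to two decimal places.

450.44 g/mol

The formula mass is the sum 3·40.078 + 2·26.982 + 3·28.085 + 12·15.999.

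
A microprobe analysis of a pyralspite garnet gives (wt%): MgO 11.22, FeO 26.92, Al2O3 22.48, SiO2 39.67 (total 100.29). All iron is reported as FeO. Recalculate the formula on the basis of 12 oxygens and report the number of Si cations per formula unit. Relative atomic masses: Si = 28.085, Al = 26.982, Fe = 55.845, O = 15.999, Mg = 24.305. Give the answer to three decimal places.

3.007 Si apfu

MgO (M=40.304): mol = 0.27838; Mg = 0.27838, O = 0.27838.
FeO (M=71.844): mol = 0.37470; Fe = 0.37470, O = 0.37470.
Al2O3 (M=101.961): mol = 0.22048; Al = 0.44096, O = 0.66144.
SiO2 (M=60.083): mol = 0.66025; Si = 0.66025, O = 1.32050.
ΣO = 2.63502; factor = 12/ΣO = 4.55405.
Si apfu = 0.66025 × 4.55405 = 3.007.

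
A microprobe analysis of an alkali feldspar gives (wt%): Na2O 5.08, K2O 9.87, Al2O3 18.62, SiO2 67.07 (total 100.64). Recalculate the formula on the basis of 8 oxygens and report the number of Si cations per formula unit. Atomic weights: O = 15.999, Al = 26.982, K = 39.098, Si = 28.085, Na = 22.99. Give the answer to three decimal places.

5.08 wt% Na2O ÷ 61.979 g/mol = 0.08196 mol, giving 0.16392 Na and 0.08196 O.
9.87 wt% K2O ÷ 94.195 g/mol = 0.10478 mol, giving 0.20956 K and 0.10478 O.
18.62 wt% Al2O3 ÷ 101.961 g/mol = 0.18262 mol, giving 0.36524 Al and 0.54786 O.
67.07 wt% SiO2 ÷ 60.083 g/mol = 1.11629 mol, giving 1.11629 Si and 2.23258 O.
Oxygen sums to 2.96718; scaling by 8/2.96718 = 2.69616 puts the formula on 8 O.
Si: 1.11629 × 2.69616 = 3.010 atoms per formula unit.

3.010 Si apfu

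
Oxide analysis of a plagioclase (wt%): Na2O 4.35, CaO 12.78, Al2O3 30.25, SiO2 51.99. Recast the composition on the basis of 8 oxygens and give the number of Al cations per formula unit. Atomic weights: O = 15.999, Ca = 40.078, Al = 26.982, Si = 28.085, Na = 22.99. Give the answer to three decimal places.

1.626 Al apfu

Na2O: 4.35/61.979 = 0.07019 mol → 0.14038 mol Na, 0.07019 mol O.
CaO: 12.78/56.077 = 0.22790 mol → 0.22790 mol Ca, 0.22790 mol O.
Al2O3: 30.25/101.961 = 0.29668 mol → 0.59336 mol Al, 0.89004 mol O.
SiO2: 51.99/60.083 = 0.86530 mol → 0.86530 mol Si, 1.73060 mol O.
Total oxygen = 2.91873 mol. Normalization factor = 8/2.91873 = 2.74092.
Al per 8 O = 0.59336 × 2.74092 = 1.626.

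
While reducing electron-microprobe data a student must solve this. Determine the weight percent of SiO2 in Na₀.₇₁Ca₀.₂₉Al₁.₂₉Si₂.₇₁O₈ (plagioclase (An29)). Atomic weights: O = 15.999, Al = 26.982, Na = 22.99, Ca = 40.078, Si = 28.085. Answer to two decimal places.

Molar mass of Na₀.₇₁Ca₀.₂₉Al₁.₂₉Si₂.₇₁O₈ = 0.71*22.99 + 0.29*40.078 + 1.29*26.982 + 2.71*28.085 + 8*15.999 = 266.855 g/mol.
Each formula unit contains 2.71 Si, equivalent to 2.71/1 = 2.7100 mol SiO2.
M(SiO2) = 1×28.085 + 2×15.999 = 60.083 g/mol.
Mass of SiO2 per formula unit = 2.7100 × 60.083 = 162.825 g.
SiO2 wt% = 162.825 / 266.855 × 100 = 61.02%.

61.02 wt%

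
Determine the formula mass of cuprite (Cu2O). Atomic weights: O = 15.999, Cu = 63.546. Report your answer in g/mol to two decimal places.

M = 2×63.546 + 1×15.999

143.09 g/mol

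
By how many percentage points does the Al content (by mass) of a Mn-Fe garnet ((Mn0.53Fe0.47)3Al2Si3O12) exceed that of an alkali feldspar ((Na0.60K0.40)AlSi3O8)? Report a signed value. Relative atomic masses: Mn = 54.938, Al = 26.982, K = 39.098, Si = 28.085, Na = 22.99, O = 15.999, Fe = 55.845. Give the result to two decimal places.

M((Mn0.53Fe0.47)3Al2Si3O12) = 496.300 g/mol, so wt% Al = 53.964/496.300 × 100 = 10.87%.
M((Na0.60K0.40)AlSi3O8) = 268.662 g/mol, so wt% Al = 26.982/268.662 × 100 = 10.04%.
10.87 − 10.04 = 0.83 pp.

0.83 percentage points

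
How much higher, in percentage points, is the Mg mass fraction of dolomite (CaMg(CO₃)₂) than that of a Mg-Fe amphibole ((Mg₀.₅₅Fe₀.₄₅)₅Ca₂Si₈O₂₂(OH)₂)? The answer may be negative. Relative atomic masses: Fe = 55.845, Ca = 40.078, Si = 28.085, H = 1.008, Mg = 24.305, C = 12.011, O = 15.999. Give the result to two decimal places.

M(CaMg(CO₃)₂) = 184.399 g/mol, so wt% Mg = 24.305/184.399 × 100 = 13.18%.
M((Mg₀.₅₅Fe₀.₄₅)₅Ca₂Si₈O₂₂(OH)₂) = 883.318 g/mol, so wt% Mg = 66.839/883.318 × 100 = 7.57%.
13.18 − 7.57 = 5.61 pp.

5.61 percentage points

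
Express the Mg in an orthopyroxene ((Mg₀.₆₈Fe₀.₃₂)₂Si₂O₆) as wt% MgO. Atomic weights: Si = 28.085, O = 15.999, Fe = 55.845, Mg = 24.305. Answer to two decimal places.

24.81 wt%

Formula mass = 220.960 g/mol.
1.36 Mg → 1.3600 mol MgO per formula unit; M(MgO) = 40.304, so MgO mass = 54.813 g.
54.813/220.960 × 100 = 24.81 wt%.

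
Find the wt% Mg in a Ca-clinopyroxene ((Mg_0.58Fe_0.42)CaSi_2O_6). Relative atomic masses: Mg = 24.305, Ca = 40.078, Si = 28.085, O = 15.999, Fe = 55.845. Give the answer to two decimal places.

Molar mass of (Mg_0.58Fe_0.42)CaSi_2O_6: 0.58×24.305 + 0.42×55.845 + 1×40.078 + 2×28.085 + 6×15.999 = 229.794 g/mol.
Mass of Mg per formula unit: 0.58 × 24.305 = 14.097 g.
Weight fraction Mg = 14.097 / 229.794 = 0.0613.

6.13 wt%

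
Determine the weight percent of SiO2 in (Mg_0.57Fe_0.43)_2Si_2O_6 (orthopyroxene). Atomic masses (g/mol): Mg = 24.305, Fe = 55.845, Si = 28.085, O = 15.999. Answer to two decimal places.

52.73 wt%

M((Mg_0.57Fe_0.43)_2Si_2O_6) = 227.898 g/mol; M(SiO2) = 60.083 g/mol.
Moles SiO2 per formula unit = 2 Si ÷ 1 = 2.0000.
SiO2 fraction = (2.0000 × 60.083) / 227.898 = 120.166/227.898 = 0.5273.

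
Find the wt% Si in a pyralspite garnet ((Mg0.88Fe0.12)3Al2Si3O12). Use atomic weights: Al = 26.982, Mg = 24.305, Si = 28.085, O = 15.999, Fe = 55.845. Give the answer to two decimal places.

Formula mass = 2.64·24.305 + 0.36·55.845 + 2·26.982 + 3·28.085 + 12·15.999 = 414.476 g/mol, of which 84.255 g is Si.
So Si makes up 84.255/414.476 = 0.2033 of the mass, i.e. 20.33%.

20.33 weight percent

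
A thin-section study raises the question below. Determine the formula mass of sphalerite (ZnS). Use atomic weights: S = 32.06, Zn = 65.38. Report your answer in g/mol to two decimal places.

M = 1×65.38 + 1×32.06

97.44 g/mol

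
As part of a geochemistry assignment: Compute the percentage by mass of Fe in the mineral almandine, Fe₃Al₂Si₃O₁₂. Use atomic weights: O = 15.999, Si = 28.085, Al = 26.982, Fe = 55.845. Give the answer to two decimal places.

M(Fe₃Al₂Si₃O₁₂) = 497.742 g/mol.
Fe contributes 3 × 55.845 = 167.535 g per mole.
167.535/497.742 = 0.3366 → 33.66%.

33.66 mass %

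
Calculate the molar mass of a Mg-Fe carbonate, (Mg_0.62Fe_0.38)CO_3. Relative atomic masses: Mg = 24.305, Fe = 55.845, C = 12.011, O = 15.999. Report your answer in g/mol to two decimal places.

96.30 g/mol

Mg: 0.62 × 24.305 = 15.0691
Fe: 0.38 × 55.845 = 21.2211
C: 1 × 12.011 = 12.0110
O: 3 × 15.999 = 47.9970
Summing the contributions gives the formula mass.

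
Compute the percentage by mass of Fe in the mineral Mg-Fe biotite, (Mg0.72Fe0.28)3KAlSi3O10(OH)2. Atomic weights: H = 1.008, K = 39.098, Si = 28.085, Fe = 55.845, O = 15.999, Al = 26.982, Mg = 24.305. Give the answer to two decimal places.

10.57 mass %

Formula mass = 2.16*24.305 + 0.84*55.845 + 1*39.098 + 1*26.982 + 3*28.085 + 12*15.999 + 2*1.008 = 443.748 g/mol, of which 46.910 g is Fe.
So Fe makes up 46.910/443.748 = 0.1057 of the mass, i.e. 10.57%.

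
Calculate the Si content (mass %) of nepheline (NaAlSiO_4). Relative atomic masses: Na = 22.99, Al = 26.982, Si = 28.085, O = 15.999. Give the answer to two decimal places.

Formula mass = 1*22.99 + 1*26.982 + 1*28.085 + 4*15.999 = 142.053 g/mol, of which 28.085 g is Si.
So Si makes up 28.085/142.053 = 0.1977 of the mass, i.e. 19.77%.

19.77 mass %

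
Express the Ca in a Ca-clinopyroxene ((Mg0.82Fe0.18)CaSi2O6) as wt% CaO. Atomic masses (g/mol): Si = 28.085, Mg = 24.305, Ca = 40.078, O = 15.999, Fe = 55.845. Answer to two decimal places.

25.23 wt%

Formula mass = 222.224 g/mol.
1 Ca → 1.0000 mol CaO per formula unit; M(CaO) = 56.077, so CaO mass = 56.077 g.
56.077/222.224 × 100 = 25.23 wt%.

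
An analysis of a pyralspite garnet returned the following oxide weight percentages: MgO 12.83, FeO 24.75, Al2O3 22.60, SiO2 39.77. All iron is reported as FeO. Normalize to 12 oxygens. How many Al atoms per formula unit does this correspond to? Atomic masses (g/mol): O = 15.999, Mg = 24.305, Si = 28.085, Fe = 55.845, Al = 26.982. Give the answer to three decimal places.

MgO: 12.83/40.304 = 0.31833 mol → 0.31833 mol Mg, 0.31833 mol O.
FeO: 24.75/71.844 = 0.34450 mol → 0.34450 mol Fe, 0.34450 mol O.
Al2O3: 22.60/101.961 = 0.22165 mol → 0.44330 mol Al, 0.66495 mol O.
SiO2: 39.77/60.083 = 0.66192 mol → 0.66192 mol Si, 1.32384 mol O.
Total oxygen = 2.65162 mol. Normalization factor = 12/2.65162 = 4.52554.
Al per 12 O = 0.44330 × 4.52554 = 2.006.

2.006 Al apfu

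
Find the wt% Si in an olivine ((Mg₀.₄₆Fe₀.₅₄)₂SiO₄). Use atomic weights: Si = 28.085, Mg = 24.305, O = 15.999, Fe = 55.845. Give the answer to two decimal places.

Molar mass of (Mg₀.₄₆Fe₀.₅₄)₂SiO₄: 0.92*24.305 + 1.08*55.845 + 1*28.085 + 4*15.999 = 174.754 g/mol.
Mass of Si per formula unit: 1 × 28.085 = 28.085 g.
Weight fraction Si = 28.085 / 174.754 = 0.1607.

16.07 mass %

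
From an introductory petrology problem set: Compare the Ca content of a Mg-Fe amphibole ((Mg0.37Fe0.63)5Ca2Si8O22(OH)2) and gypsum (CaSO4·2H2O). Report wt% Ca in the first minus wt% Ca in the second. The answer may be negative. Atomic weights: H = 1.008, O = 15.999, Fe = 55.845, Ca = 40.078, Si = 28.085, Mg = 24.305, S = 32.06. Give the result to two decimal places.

First mineral: 80.156 g Ca in 911.704 g formula = 8.79 wt% Ca.
Second mineral: 40.078 g Ca in 172.164 g formula = 23.28 wt% Ca.
8.79% − 23.28% gives a difference of -14.49 percentage points.

-14.49 percentage points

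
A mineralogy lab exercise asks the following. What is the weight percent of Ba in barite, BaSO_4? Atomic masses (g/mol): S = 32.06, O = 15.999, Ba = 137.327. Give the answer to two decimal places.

58.84 wt%

M(BaSO_4) = 233.383 g/mol.
Ba contributes 1 × 137.327 = 137.327 g per mole.
137.327/233.383 = 0.5884 → 58.84%.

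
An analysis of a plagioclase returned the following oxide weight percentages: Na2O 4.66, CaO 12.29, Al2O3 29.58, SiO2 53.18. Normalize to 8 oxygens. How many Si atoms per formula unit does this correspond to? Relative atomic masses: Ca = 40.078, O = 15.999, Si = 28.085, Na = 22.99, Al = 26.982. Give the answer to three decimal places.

2.413 Si apfu

4.66 wt% Na2O ÷ 61.979 g/mol = 0.07519 mol, giving 0.15038 Na and 0.07519 O.
12.29 wt% CaO ÷ 56.077 g/mol = 0.21916 mol, giving 0.21916 Ca and 0.21916 O.
29.58 wt% Al2O3 ÷ 101.961 g/mol = 0.29011 mol, giving 0.58022 Al and 0.87033 O.
53.18 wt% SiO2 ÷ 60.083 g/mol = 0.88511 mol, giving 0.88511 Si and 1.77022 O.
Oxygen sums to 2.93490; scaling by 8/2.93490 = 2.72582 puts the formula on 8 O.
Si: 0.88511 × 2.72582 = 2.413 atoms per formula unit.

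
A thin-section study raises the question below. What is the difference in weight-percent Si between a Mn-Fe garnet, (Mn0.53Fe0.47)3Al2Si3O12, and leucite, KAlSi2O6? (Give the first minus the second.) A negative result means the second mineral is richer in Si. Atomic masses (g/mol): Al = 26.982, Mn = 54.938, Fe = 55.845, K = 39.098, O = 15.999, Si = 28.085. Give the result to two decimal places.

-8.76 percentage points

M((Mn0.53Fe0.47)3Al2Si3O12) = 496.300 g/mol, so wt% Si = 84.255/496.300 × 100 = 16.98%.
M(KAlSi2O6) = 218.244 g/mol, so wt% Si = 56.170/218.244 × 100 = 25.74%.
16.98 − 25.74 = -8.76 pp.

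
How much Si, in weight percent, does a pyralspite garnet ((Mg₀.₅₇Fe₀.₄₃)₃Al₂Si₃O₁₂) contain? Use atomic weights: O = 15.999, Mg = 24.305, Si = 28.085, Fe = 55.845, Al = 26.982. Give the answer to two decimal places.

M((Mg₀.₅₇Fe₀.₄₃)₃Al₂Si₃O₁₂) = 443.809 g/mol.
Si contributes 3 × 28.085 = 84.255 g per mole.
84.255/443.809 = 0.1898 → 18.98%.

18.98 weight percent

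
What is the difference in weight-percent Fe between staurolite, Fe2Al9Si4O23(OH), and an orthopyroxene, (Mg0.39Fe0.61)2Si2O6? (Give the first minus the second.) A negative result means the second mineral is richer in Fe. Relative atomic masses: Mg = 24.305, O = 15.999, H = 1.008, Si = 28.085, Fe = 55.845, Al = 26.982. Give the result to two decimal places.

Fe in Fe2Al9Si4O23(OH): molar mass 851.852 g/mol; 2×55.845 = 111.690 g → 13.11 wt%.
Fe in (Mg0.39Fe0.61)2Si2O6: molar mass 239.253 g/mol; 1.22×55.845 = 68.131 g → 28.48 wt%.
Difference = 13.11 − 28.48 = -15.37 percentage points.

-15.37 percentage points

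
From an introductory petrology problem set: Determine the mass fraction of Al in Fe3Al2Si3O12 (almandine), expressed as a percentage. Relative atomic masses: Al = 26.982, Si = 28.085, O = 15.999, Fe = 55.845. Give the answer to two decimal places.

Molar mass of Fe3Al2Si3O12: 3×55.845 + 2×26.982 + 3×28.085 + 12×15.999 = 497.742 g/mol.
Mass of Al per formula unit: 2 × 26.982 = 53.964 g.
Weight fraction Al = 53.964 / 497.742 = 0.1084.

10.84 mass %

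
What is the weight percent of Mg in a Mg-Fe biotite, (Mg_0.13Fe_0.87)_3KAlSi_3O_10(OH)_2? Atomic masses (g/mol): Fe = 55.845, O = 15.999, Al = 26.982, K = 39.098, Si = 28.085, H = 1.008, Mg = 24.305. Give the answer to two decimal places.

Molar mass of (Mg_0.13Fe_0.87)_3KAlSi_3O_10(OH)_2: 0.39*24.305 + 2.61*55.845 + 1*39.098 + 1*26.982 + 3*28.085 + 12*15.999 + 2*1.008 = 499.573 g/mol.
Mass of Mg per formula unit: 0.39 × 24.305 = 9.479 g.
Weight fraction Mg = 9.479 / 499.573 = 0.0190.

1.90 wt%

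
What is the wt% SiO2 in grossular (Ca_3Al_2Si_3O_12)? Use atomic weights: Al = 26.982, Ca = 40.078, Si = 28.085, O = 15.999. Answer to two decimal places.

40.02 wt%

M(Ca_3Al_2Si_3O_12) = 450.441 g/mol; M(SiO2) = 60.083 g/mol.
Moles SiO2 per formula unit = 3 Si ÷ 1 = 3.0000.
SiO2 fraction = (3.0000 × 60.083) / 450.441 = 180.249/450.441 = 0.4002.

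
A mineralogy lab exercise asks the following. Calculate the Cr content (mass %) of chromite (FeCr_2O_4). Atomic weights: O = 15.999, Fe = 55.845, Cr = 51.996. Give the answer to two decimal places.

46.46 mass %

Formula mass = 1·55.845 + 2·51.996 + 4·15.999 = 223.833 g/mol, of which 103.992 g is Cr.
So Cr makes up 103.992/223.833 = 0.4646 of the mass, i.e. 46.46%.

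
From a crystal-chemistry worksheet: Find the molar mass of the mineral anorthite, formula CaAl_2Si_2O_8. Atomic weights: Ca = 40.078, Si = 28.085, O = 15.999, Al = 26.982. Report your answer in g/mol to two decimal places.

278.20 g/mol

M = 1·40.078 + 2·26.982 + 2·28.085 + 8·15.999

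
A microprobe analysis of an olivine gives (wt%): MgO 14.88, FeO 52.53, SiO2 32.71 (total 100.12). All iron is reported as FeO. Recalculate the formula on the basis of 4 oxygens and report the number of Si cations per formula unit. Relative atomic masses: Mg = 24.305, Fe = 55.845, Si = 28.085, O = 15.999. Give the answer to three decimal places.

MgO (M=40.304): mol = 0.36919; Mg = 0.36919, O = 0.36919.
FeO (M=71.844): mol = 0.73117; Fe = 0.73117, O = 0.73117.
SiO2 (M=60.083): mol = 0.54441; Si = 0.54441, O = 1.08882.
ΣO = 2.18918; factor = 4/ΣO = 1.82717.
Si apfu = 0.54441 × 1.82717 = 0.995.

0.995 Si apfu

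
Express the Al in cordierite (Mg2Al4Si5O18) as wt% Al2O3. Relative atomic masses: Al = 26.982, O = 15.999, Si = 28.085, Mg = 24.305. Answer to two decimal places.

34.86 wt%

M(Mg2Al4Si5O18) = 584.945 g/mol; M(Al2O3) = 101.961 g/mol.
Moles Al2O3 per formula unit = 4 Al ÷ 2 = 2.0000.
Al2O3 fraction = (2.0000 × 101.961) / 584.945 = 203.922/584.945 = 0.3486.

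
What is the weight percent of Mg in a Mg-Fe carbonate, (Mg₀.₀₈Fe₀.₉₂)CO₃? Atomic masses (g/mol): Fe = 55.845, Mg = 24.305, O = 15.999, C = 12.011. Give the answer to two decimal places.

Molar mass of (Mg₀.₀₈Fe₀.₉₂)CO₃: 0.08·24.305 + 0.92·55.845 + 1·12.011 + 3·15.999 = 113.330 g/mol.
Mass of Mg per formula unit: 0.08 × 24.305 = 1.944 g.
Weight fraction Mg = 1.944 / 113.330 = 0.0172.

1.72 wt%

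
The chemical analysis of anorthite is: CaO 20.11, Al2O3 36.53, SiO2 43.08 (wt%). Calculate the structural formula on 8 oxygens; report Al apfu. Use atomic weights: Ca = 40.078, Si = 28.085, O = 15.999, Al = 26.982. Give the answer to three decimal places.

CaO (M=56.077): mol = 0.35861; Ca = 0.35861, O = 0.35861.
Al2O3 (M=101.961): mol = 0.35827; Al = 0.71654, O = 1.07481.
SiO2 (M=60.083): mol = 0.71701; Si = 0.71701, O = 1.43402.
ΣO = 2.86744; factor = 8/ΣO = 2.78995.
Al apfu = 0.71654 × 2.78995 = 1.999.

1.999 Al apfu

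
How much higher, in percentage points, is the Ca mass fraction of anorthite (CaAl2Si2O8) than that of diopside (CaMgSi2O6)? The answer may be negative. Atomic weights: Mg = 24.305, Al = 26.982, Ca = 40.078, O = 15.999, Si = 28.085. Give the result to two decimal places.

-4.10 percentage points

First mineral: 40.078 g Ca in 278.204 g formula = 14.41 wt% Ca.
Second mineral: 40.078 g Ca in 216.547 g formula = 18.51 wt% Ca.
14.41% − 18.51% gives a difference of -4.10 percentage points.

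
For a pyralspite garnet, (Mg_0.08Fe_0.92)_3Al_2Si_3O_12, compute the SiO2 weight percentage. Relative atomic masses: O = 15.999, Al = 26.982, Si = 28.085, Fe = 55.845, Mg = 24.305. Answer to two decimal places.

36.77 wt%

Formula mass = 490.172 g/mol.
3 Si → 3.0000 mol SiO2 per formula unit; M(SiO2) = 60.083, so SiO2 mass = 180.249 g.
180.249/490.172 × 100 = 36.77 wt%.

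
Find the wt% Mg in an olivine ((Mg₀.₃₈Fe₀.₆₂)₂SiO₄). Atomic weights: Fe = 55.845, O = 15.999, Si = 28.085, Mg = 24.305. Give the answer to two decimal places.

Formula mass = 0.76*24.305 + 1.24*55.845 + 1*28.085 + 4*15.999 = 179.801 g/mol, of which 18.472 g is Mg.
So Mg makes up 18.472/179.801 = 0.1027 of the mass, i.e. 10.27%.

10.27 wt%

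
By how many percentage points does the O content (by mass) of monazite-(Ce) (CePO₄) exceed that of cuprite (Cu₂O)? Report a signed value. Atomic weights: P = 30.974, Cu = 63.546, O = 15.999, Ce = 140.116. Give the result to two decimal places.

M(CePO₄) = 235.086 g/mol, so wt% O = 63.996/235.086 × 100 = 27.22%.
M(Cu₂O) = 143.091 g/mol, so wt% O = 15.999/143.091 × 100 = 11.18%.
27.22 − 11.18 = 16.04 pp.

16.04 percentage points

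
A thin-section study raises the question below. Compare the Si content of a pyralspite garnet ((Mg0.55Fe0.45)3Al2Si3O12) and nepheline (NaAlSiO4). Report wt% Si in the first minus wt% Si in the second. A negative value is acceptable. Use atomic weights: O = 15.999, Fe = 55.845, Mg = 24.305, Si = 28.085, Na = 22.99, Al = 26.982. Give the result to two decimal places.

-0.87 percentage points

First mineral: 84.255 g Si in 445.701 g formula = 18.90 wt% Si.
Second mineral: 28.085 g Si in 142.053 g formula = 19.77 wt% Si.
18.90% − 19.77% gives a difference of -0.87 percentage points.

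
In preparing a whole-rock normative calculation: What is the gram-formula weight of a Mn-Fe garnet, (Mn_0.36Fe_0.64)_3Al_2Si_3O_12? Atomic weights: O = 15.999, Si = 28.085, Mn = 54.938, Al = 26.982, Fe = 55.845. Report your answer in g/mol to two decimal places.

496.76 g/mol

M = 1.08(54.938) + 1.92(55.845) + 2(26.982) + 3(28.085) + 12(15.999)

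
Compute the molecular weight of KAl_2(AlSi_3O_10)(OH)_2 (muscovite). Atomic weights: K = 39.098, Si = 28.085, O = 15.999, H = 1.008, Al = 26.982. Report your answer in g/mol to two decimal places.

398.30 g/mol

K: 1 × 39.098 = 39.0980
Al: 3 × 26.982 = 80.9460
Si: 3 × 28.085 = 84.2550
O: 12 × 15.999 = 191.9880
H: 2 × 1.008 = 2.0160
Summing the contributions gives the formula mass.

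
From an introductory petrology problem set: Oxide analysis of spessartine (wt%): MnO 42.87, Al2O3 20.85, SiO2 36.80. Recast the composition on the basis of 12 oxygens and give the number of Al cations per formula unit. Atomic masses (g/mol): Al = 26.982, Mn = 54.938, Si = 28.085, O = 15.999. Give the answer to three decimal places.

2.009 Al apfu

42.87 wt% MnO ÷ 70.937 g/mol = 0.60434 mol, giving 0.60434 Mn and 0.60434 O.
20.85 wt% Al2O3 ÷ 101.961 g/mol = 0.20449 mol, giving 0.40898 Al and 0.61347 O.
36.80 wt% SiO2 ÷ 60.083 g/mol = 0.61249 mol, giving 0.61249 Si and 1.22498 O.
Oxygen sums to 2.44279; scaling by 12/2.44279 = 4.91242 puts the formula on 12 O.
Al: 0.40898 × 4.91242 = 2.009 atoms per formula unit.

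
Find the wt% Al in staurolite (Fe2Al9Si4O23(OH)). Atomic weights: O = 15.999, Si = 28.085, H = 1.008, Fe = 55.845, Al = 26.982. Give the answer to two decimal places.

Formula mass = 2·55.845 + 9·26.982 + 4·28.085 + 24·15.999 + 1·1.008 = 851.852 g/mol, of which 242.838 g is Al.
So Al makes up 242.838/851.852 = 0.2851 of the mass, i.e. 28.51%.

28.51 weight percent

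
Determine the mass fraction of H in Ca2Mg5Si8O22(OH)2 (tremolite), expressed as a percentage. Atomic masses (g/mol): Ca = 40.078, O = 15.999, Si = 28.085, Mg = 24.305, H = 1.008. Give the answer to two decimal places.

M(Ca2Mg5Si8O22(OH)2) = 812.353 g/mol.
H contributes 2 × 1.008 = 2.016 g per mole.
2.016/812.353 = 0.0025 → 0.25%.

0.25 wt%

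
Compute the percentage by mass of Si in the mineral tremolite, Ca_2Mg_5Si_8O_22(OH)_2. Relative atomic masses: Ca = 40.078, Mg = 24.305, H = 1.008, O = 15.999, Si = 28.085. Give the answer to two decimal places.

M(Ca_2Mg_5Si_8O_22(OH)_2) = 812.353 g/mol.
Si contributes 8 × 28.085 = 224.680 g per mole.
224.680/812.353 = 0.2766 → 27.66%.

27.66 weight percent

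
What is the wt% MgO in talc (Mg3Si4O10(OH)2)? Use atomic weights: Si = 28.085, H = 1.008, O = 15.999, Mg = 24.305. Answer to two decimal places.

Formula mass = 379.259 g/mol.
3 Mg → 3.0000 mol MgO per formula unit; M(MgO) = 40.304, so MgO mass = 120.912 g.
120.912/379.259 × 100 = 31.88 wt%.

31.88 wt%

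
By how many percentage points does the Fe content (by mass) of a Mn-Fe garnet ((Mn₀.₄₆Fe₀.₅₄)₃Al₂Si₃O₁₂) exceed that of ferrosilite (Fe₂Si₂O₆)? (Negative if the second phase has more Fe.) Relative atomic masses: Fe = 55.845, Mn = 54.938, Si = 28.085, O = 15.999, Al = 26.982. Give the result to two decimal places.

M((Mn₀.₄₆Fe₀.₅₄)₃Al₂Si₃O₁₂) = 496.490 g/mol, so wt% Fe = 90.469/496.490 × 100 = 18.22%.
M(Fe₂Si₂O₆) = 263.854 g/mol, so wt% Fe = 111.690/263.854 × 100 = 42.33%.
18.22 − 42.33 = -24.11 pp.

-24.11 percentage points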